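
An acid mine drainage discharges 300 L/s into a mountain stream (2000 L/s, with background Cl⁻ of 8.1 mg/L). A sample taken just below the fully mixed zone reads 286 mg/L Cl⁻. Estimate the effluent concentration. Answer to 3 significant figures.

2140 mg/L

Mass balance: 2000·8.100 + 300.0·Cₑ = 2300·286.0
→ Cₑ = (2300·286.0 − 2000·8.100) / 300.0 = 2139 mg/L.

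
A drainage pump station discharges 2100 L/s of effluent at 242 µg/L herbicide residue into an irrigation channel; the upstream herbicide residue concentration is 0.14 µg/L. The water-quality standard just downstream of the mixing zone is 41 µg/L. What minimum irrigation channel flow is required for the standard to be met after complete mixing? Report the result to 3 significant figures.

Set C_mix = 41: (Q·0.1400 + 2100·242.0) / (Q + 2100) = 41
→ Q = 2100·(242.0 − 41)/(41 − 0.1400) = 10330 L/s.

10300 L/s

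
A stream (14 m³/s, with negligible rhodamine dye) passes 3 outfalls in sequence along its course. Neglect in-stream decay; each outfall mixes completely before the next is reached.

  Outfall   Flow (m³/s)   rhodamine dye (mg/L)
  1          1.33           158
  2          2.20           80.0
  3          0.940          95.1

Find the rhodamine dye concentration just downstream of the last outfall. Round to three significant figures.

25.7 mg/L

Below outfall 1: Q → 15.33 m³/s, C = (14.00·0 + 1.330·158.0)/15.33 = 13.71 mg/L.
Below outfall 2: Q → 17.53 m³/s, C = (15.33·13.71 + 2.200·80.00)/17.53 = 22.03 mg/L.
Below outfall 3: Q → 18.47 m³/s, C = (17.53·22.03 + 0.9400·95.10)/18.47 = 25.75 mg/L.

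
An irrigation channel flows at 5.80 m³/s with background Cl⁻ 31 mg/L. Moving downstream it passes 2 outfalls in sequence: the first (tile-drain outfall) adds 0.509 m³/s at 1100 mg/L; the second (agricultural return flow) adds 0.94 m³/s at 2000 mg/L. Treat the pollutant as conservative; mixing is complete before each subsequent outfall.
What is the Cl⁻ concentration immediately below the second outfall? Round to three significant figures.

361 mg/L

Below outfall 1: Q → 6.309 m³/s, C = (5.800·31.00 + 0.5090·1100)/6.309 = 117.2 mg/L.
Below outfall 2: Q → 7.249 m³/s, C = (6.309·117.2 + 0.9400·2000)/7.249 = 361.4 mg/L.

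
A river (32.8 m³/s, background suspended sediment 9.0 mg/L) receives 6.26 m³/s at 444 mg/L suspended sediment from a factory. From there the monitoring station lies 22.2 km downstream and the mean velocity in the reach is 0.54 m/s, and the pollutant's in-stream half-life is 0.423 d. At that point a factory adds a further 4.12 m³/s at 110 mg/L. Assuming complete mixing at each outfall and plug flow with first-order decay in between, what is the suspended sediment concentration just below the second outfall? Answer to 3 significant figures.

43.1 mg/L

After mixing, C = (32.80·9.000 + 6.260·444.0) / 39.06 = 3075/39.06 = 78.72 mg/L; combined flow 39.06 m³/s.
Travel time t = 22.2·1000 / 0.54 = 41110 s = 11.42 h.
Half-life 0.423 d → k = ln 2 / 0.423 = 1.639 d⁻¹.
Decay over the reach: 78.72·exp(−kt) = 78.72·0.4585 = 36.09 mg/L.
At the second outfall, C = (39.06·36.09 + 4.120·110.0) / (39.06 + 4.120) = 43.15 mg/L.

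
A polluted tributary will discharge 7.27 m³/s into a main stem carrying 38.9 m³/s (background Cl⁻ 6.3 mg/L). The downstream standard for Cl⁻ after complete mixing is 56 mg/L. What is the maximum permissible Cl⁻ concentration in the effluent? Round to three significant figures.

At the limit, (Qr·Cr + Qe·Cₑ)/(Qr + Qe) = 56:
Cₑ = (46.17·56 − 38.90·6.300) / 7.270 = 321.9 mg/L.

322 mg/L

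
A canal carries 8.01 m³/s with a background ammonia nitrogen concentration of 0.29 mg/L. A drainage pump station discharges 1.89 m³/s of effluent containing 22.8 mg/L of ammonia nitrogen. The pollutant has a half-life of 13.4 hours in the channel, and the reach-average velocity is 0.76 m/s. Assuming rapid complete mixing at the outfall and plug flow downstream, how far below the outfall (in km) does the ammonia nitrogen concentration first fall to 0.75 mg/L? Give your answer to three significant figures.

95.8 km

Flow-weighted average: C = (8.010·0.2900 + 1.890·22.80) / 9.900 = 45.41/9.900 = 4.587 mg/L.
Half-life 13.4 h → k = ln 2 / 13.4 = 0.05173 h⁻¹ = 1.241 d⁻¹.
Set 4.587·exp(−k·t) = 0.75 → t = ln(4.587/0.75)/k = 126000 s = 35.01 h.
Distance = v·t = 0.76·126000 = 95790 m = 95.79 km.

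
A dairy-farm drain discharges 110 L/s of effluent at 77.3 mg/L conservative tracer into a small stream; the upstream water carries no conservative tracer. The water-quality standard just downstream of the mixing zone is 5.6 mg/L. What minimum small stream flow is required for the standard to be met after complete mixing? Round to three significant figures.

Set C_mix = 5.6: (Q·0 + 110.0·77.30) / (Q + 110.0) = 5.6
→ Q = 110.0·(77.30 − 5.6)/(5.6 − 0) = 1408 L/s.

1410 L/s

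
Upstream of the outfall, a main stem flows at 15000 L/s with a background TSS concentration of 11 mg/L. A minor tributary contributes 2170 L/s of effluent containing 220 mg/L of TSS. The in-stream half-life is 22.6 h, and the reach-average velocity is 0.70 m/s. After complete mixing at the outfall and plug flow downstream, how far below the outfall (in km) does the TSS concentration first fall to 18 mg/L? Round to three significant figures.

60.1 km

Flow-weighted average: C = (15000·11.00 + 2170·220.0) / 17170 = 642400/17170 = 37.41 mg/L.
Half-life 22.6 h → k = ln 2 / 22.6 = 0.03067 h⁻¹ = 0.7361 d⁻¹.
Set 37.41·exp(−k·t) = 18 → t = ln(37.41/18)/k = 85880 s = 23.86 h.
Distance = v·t = 0.70·85880 = 60120 m = 60.12 km.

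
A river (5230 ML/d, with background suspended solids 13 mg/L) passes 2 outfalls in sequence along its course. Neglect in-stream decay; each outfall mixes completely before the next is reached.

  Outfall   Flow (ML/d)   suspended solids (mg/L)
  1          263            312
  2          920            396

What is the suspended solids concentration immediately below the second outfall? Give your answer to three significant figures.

Outfall 1: combined Q = 5493 ML/d; C = (5230·13.00 + 263.0·312.0)/5493 = 27.32 mg/L.
Outfall 2: combined Q = 6413 ML/d; C = (5493·27.32 + 920.0·396.0)/6413 = 80.21 mg/L.

80.2 mg/L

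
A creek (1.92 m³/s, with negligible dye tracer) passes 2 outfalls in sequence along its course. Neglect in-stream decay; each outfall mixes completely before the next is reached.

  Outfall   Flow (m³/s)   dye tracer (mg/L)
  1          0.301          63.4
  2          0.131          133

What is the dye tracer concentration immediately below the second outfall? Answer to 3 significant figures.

After outfall 1: Q = 1.920 + 0.3010 = 2.221 m³/s; C = (1.920·0 + 0.3010·63.40)/2.221 = 8.592 mg/L.
After outfall 2: Q = 2.221 + 0.1310 = 2.352 m³/s; C = (2.221·8.592 + 0.1310·133.0)/2.352 = 15.52 mg/L.

15.5 mg/L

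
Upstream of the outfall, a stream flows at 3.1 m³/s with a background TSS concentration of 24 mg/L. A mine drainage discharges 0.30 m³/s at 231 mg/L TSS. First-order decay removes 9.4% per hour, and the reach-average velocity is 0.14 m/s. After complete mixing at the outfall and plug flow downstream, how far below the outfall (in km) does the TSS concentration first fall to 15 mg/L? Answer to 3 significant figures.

5.29 km

After mixing, C = (3.100·24.00 + 0.3000·231.0) / 3.400 = 143.7/3.400 = 42.26 mg/L.
9.4%/h lost → k = −ln(1 − 0.094) = 0.09872 h⁻¹.
Set 42.26·exp(−k·t) = 15 → t = ln(42.26/15)/k = 37780 s = 10.49 h.
Distance = v·t = 0.14·37780 = 5289 m = 5.289 km.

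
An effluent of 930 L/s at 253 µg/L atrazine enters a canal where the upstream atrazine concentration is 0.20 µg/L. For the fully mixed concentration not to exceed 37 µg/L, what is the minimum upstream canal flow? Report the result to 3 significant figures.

5460 L/s

Set C_mix = 37: (Q·0.2000 + 930.0·253.0) / (Q + 930.0) = 37
→ Q = 930.0·(253.0 − 37)/(37 − 0.2000) = 5459 L/s.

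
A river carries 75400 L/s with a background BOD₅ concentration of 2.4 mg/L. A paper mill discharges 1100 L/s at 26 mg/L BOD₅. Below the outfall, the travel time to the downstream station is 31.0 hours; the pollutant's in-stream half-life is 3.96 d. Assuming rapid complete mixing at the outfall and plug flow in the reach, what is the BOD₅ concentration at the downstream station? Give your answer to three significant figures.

2.19 mg/L

After mixing, C = (75400·2.400 + 1100·26.00) / 76500 = 209600/76500 = 2.739 mg/L.
Half-life 3.96 d → k = ln 2 / 3.96 = 0.1750 d⁻¹.
Applying C = C₀e^(−kt): 2.739 × 0.7976 = 2.185 mg/L.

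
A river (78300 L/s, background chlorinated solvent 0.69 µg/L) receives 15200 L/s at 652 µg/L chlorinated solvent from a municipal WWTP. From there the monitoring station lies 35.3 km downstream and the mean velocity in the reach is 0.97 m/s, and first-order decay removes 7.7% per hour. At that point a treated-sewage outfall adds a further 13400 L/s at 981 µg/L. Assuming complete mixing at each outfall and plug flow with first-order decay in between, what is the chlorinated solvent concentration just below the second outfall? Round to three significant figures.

164 µg/L

Conservation of mass: C = (78300·0.6900 + 15200·652.0) / 93500 = 9964000/93500 = 106.6 µg/L; combined flow 93500 L/s.
Travel time t = 35.3·1000 / 0.97 = 36390 s = 10.11 h.
7.7%/h lost → k = −ln(1 − 0.077) = 0.08013 h⁻¹.
Decay over the reach: 106.6·exp(−kt) = 106.6·0.4449 = 47.41 µg/L.
Second outfall: C = (93500·47.41 + 13400·981.0)/106900 = 164.4 µg/L.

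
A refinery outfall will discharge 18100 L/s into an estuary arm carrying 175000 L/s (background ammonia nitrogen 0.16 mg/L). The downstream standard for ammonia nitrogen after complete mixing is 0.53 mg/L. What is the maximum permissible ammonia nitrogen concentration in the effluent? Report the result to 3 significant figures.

4.11 mg/L

At the limit, (Qr·Cr + Qe·Cₑ)/(Qr + Qe) = 0.53:
Cₑ = (193100·0.53 − 175000·0.1600) / 18100 = 4.107 mg/L.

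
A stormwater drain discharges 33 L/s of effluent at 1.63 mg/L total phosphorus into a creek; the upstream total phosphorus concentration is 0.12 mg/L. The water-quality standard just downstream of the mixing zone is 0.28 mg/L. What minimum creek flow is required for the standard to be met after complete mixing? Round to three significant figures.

278 L/s

Set C_mix = 0.28: (Q·0.1200 + 33.00·1.630) / (Q + 33.00) = 0.28
→ Q = 33.00·(1.630 − 0.28)/(0.28 − 0.1200) = 278.4 L/s.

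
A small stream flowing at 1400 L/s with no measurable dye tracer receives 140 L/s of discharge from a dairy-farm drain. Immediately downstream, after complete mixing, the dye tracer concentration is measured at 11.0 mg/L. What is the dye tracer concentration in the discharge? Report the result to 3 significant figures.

Mass balance: 1400·0 + 140.0·Cₑ = 1540·11.00
→ Cₑ = (1540·11.00 − 1400·0) / 140.0 = 121.0 mg/L.

121 mg/L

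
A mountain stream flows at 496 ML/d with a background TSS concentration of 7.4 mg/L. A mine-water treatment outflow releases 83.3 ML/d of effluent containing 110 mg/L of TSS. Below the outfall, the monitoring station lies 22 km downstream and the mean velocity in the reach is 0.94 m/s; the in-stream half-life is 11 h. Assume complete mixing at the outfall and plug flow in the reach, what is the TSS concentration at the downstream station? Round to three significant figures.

Mixed concentration C = ΣQC/ΣQ = (496.0·7.400 + 83.30·110.0) / 579.3 = 12830/579.3 = 22.15 mg/L.
Travel time t = 22·1000 / 0.94 = 23400 s = 6.501 h.
Half-life 11 h → k = ln 2 / 11 = 0.06301 h⁻¹ = 1.512 d⁻¹.
Decay over the reach: 22.15·exp(−kt) = 22.15·0.6639 = 14.71 mg/L.

14.7 mg/L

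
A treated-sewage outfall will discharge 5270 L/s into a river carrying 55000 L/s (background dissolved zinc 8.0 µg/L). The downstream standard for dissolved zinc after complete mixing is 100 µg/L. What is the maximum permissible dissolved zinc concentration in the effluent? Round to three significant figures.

1060 µg/L

At the limit, (Qr·Cr + Qe·Cₑ)/(Qr + Qe) = 100:
Cₑ = (60270·100 − 55000·8.000) / 5270 = 1060 µg/L.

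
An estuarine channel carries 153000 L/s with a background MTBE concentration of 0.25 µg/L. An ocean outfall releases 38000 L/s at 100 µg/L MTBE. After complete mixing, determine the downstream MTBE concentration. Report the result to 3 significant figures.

Flow-weighted average: C = (153000·0.2500 + 38000·100.0) / 191000 = 3838000/191000 = 20.10 µg/L.

20.1 µg/L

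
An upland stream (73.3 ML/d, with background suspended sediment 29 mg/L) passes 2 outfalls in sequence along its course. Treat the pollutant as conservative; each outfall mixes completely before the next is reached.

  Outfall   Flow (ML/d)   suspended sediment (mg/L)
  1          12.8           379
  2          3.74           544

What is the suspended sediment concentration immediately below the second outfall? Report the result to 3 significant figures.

After outfall 1: Q = 73.30 + 12.80 = 86.10 ML/d; C = (73.30·29.00 + 12.80·379.0)/86.10 = 81.03 mg/L.
After outfall 2: Q = 86.10 + 3.740 = 89.84 ML/d; C = (86.10·81.03 + 3.740·544.0)/89.84 = 100.3 mg/L.

100 mg/L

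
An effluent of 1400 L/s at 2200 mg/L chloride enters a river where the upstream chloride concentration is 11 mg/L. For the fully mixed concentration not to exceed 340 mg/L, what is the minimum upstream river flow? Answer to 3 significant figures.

7910 L/s

Set C_mix = 340: (Q·11.00 + 1400·2200) / (Q + 1400) = 340
→ Q = 1400·(2200 − 340)/(340 − 11.00) = 7915 L/s.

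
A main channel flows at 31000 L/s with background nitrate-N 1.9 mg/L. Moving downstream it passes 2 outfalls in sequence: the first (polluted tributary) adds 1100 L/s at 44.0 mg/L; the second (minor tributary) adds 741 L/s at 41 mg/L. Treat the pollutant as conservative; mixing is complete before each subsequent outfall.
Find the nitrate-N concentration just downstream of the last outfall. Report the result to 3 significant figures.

4.19 mg/L

After outfall 1: Q = 31000 + 1100 = 32100 L/s; C = (31000·1.900 + 1100·44.00)/32100 = 3.343 mg/L.
After outfall 2: Q = 32100 + 741.0 = 32840 L/s; C = (32100·3.343 + 741.0·41.00)/32840 = 4.192 mg/L.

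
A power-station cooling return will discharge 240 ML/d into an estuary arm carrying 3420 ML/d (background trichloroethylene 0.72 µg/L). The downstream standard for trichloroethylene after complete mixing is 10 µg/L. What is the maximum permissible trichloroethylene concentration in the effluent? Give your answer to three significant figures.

At the limit, (Qr·Cr + Qe·Cₑ)/(Qr + Qe) = 10:
Cₑ = (3660·10 − 3420·0.7200) / 240.0 = 142.2 µg/L.

142 µg/L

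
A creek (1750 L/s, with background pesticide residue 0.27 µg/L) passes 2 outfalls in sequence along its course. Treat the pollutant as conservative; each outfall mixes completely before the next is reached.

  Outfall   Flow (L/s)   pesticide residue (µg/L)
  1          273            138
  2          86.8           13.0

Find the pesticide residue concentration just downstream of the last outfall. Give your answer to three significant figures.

After outfall 1: Q = 1750 + 273.0 = 2023 L/s; C = (1750·0.2700 + 273.0·138.0)/2023 = 18.86 µg/L.
After outfall 2: Q = 2023 + 86.80 = 2110 L/s; C = (2023·18.86 + 86.80·13.00)/2110 = 18.62 µg/L.

18.6 µg/L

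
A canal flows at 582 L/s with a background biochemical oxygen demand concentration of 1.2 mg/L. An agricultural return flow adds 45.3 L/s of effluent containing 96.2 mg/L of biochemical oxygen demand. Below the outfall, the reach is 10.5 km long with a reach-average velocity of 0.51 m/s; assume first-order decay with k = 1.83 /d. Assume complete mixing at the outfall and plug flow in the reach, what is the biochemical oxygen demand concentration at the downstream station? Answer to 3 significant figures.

5.21 mg/L

Flow-weighted average: C = (582.0·1.200 + 45.30·96.20) / 627.3 = 5056/627.3 = 8.060 mg/L.
Travel time t = 10.5·1000 / 0.51 = 20590 s = 5.719 h.
First-order decay: C = 8.060·exp(−k·t) = 8.060·0.6466 = 5.212 mg/L.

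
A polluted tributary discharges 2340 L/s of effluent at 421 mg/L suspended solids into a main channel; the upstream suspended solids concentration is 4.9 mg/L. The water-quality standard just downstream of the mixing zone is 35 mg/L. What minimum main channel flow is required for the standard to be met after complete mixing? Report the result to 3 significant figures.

Set C_mix = 35: (Q·4.900 + 2340·421.0) / (Q + 2340) = 35
→ Q = 2340·(421.0 − 35)/(35 − 4.900) = 30010 L/s.

30000 L/s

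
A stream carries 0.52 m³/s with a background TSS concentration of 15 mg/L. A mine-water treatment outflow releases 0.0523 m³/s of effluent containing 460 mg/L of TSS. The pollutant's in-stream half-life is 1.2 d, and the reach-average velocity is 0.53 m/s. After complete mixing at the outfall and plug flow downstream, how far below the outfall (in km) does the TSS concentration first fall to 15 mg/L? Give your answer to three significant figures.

Conservation of mass: C = (0.5200·15.00 + 0.05230·460.0) / 0.5723 = 31.86/0.5723 = 55.67 mg/L.
Half-life 1.2 d → k = ln 2 / 1.2 = 0.5776 d⁻¹.
Set 55.67·exp(−k·t) = 15 → t = ln(55.67/15)/k = 196100 s = 54.49 h.
Distance = v·t = 0.53·196100 = 104000 m = 104.0 km.

104 km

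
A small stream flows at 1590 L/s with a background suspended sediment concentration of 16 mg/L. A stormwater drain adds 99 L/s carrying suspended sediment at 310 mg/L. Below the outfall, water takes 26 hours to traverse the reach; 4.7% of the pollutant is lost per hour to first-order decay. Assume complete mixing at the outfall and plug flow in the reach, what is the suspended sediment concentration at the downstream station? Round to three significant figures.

9.51 mg/L

Mixed concentration C = ΣQC/ΣQ = (1590·16.00 + 99.00·310.0) / 1689 = 56130/1689 = 33.23 mg/L.
4.7%/h lost → k = −ln(1 − 0.047) = 0.04814 h⁻¹.
After decay, C = 33.23 × e^(−kt) = 33.23 × 0.2860 = 9.506 mg/L.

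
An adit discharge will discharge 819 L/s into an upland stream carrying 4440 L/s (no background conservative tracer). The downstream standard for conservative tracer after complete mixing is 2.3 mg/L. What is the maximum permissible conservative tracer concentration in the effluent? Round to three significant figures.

14.8 mg/L

At the limit, (Qr·Cr + Qe·Cₑ)/(Qr + Qe) = 2.3:
Cₑ = (5259·2.3 − 4440·0) / 819.0 = 14.77 mg/L.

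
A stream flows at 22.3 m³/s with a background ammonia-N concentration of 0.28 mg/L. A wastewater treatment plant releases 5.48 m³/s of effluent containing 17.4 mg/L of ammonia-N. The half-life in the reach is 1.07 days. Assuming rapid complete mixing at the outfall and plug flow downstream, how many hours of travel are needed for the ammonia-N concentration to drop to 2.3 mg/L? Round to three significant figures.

17.2 h

Mixed concentration C = ΣQC/ΣQ = (22.30·0.2800 + 5.480·17.40) / 27.78 = 101.6/27.78 = 3.657 mg/L.
Half-life 1.07 d → k = ln 2 / 1.07 = 0.6478 d⁻¹.
3.657·exp(−k·t) = 2.3 → t = ln(3.657/2.3)/k = 61860 s = 17.18 h.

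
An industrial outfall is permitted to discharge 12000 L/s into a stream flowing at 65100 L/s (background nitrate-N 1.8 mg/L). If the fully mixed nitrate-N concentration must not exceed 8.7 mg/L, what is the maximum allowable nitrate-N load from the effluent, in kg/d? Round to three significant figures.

Mass balance at the limit: 65100·1.800 + 12000·Cₑ = 77100·8.7 → Cₑ = 46.13 mg/L.
12000 L/s = 12.00 m³/s. Load = 12.00 m³/s × 46.13 g/m³ × 86 400 s/d = 47830 kg/d.

47800 kg/d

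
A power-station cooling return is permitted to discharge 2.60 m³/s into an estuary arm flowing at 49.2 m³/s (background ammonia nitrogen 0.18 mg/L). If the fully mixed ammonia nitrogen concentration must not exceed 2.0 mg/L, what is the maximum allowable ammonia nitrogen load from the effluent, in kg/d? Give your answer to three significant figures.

8190 kg/d

Mass balance at the limit: 49.20·0.1800 + 2.600·Cₑ = 51.80·2.0 → Cₑ = 36.44 mg/L.
Load = 2.600 m³/s × 36.44 g/m³ × 86 400 s/d = 8186 kg/d.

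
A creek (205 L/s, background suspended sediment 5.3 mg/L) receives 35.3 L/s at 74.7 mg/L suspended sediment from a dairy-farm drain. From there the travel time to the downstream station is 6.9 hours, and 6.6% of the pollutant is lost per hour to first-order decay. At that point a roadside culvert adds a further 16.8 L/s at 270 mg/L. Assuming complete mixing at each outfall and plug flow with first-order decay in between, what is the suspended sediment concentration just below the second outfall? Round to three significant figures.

Flow-weighted average: C = (205.0·5.300 + 35.30·74.70) / 240.3 = 3723/240.3 = 15.49 mg/L; combined flow 240.3 L/s.
6.6%/h lost → k = −ln(1 − 0.066) = 0.06828 h⁻¹.
Decay over the reach: 15.49·exp(−kt) = 15.49·0.6243 = 9.673 mg/L.
Second outfall: C = (240.3·9.673 + 16.80·270.0)/257.1 = 26.68 mg/L.

26.7 mg/L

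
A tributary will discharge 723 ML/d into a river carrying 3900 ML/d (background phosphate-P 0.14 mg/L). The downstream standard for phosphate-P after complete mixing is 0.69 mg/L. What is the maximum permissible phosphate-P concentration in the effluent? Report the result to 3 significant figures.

3.66 mg/L

At the limit, (Qr·Cr + Qe·Cₑ)/(Qr + Qe) = 0.69:
Cₑ = (4623·0.69 − 3900·0.1400) / 723.0 = 3.657 mg/L.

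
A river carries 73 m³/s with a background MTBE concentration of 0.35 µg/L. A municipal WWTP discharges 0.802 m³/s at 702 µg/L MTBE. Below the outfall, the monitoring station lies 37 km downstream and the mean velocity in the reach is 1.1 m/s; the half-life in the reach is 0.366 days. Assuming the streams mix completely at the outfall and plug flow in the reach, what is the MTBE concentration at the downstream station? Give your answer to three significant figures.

Mixed concentration C = ΣQC/ΣQ = (73.00·0.3500 + 0.8020·702.0) / 73.80 = 588.6/73.80 = 7.975 µg/L.
Travel time t = 37·1000 / 1.1 = 33640 s = 9.343 h.
Half-life 0.366 d → k = ln 2 / 0.366 = 1.894 d⁻¹.
Decay over the reach: 7.975·exp(−kt) = 7.975·0.4784 = 3.815 µg/L.

3.82 µg/L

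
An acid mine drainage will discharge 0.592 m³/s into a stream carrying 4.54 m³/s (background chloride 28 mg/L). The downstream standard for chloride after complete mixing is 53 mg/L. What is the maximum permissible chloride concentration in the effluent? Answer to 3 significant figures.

245 mg/L

At the limit, (Qr·Cr + Qe·Cₑ)/(Qr + Qe) = 53:
Cₑ = (5.132·53 − 4.540·28.00) / 0.5920 = 244.7 mg/L.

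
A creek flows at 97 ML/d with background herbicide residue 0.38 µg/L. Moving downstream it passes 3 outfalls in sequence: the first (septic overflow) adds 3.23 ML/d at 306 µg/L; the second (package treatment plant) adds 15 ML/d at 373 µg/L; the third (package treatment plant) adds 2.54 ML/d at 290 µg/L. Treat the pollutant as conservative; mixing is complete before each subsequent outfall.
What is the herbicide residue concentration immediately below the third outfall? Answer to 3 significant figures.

Outfall 1: combined Q = 100.2 ML/d; C = (97.00·0.3800 + 3.230·306.0)/100.2 = 10.23 µg/L.
Outfall 2: combined Q = 115.2 ML/d; C = (100.2·10.23 + 15.00·373.0)/115.2 = 57.45 µg/L.
Outfall 3: combined Q = 117.8 ML/d; C = (115.2·57.45 + 2.540·290.0)/117.8 = 62.47 µg/L.

62.5 µg/L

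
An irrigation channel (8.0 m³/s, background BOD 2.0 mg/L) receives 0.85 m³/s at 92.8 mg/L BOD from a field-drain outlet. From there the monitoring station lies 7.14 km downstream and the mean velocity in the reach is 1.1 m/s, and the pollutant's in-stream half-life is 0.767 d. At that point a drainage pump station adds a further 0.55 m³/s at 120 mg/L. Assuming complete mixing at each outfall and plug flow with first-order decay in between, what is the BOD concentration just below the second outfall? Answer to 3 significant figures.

16.5 mg/L

Conservation of mass: C = (8.000·2.000 + 0.8500·92.80) / 8.850 = 94.88/8.850 = 10.72 mg/L; combined flow 8.850 m³/s.
Travel time t = 7.14·1000 / 1.1 = 6491 s = 1.803 h.
Half-life 0.767 d → k = ln 2 / 0.767 = 0.9037 d⁻¹.
Applying C = C₀e^(−kt): 10.72 × 0.9344 = 10.02 mg/L.
Second outfall: C = (8.850·10.02 + 0.5500·120.0)/9.400 = 16.45 mg/L.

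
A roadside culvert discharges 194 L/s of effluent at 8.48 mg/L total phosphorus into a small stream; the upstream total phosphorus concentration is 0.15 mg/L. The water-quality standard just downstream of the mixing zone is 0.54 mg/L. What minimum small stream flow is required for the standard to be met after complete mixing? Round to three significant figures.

Set C_mix = 0.54: (Q·0.1500 + 194.0·8.480) / (Q + 194.0) = 0.54
→ Q = 194.0·(8.480 − 0.54)/(0.54 − 0.1500) = 3950 L/s.

3950 L/s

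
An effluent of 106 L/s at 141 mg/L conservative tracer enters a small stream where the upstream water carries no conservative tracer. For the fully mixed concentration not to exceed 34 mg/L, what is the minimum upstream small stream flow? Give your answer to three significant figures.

Set C_mix = 34: (Q·0 + 106.0·141.0) / (Q + 106.0) = 34
→ Q = 106.0·(141.0 − 34)/(34 − 0) = 333.6 L/s.

334 L/s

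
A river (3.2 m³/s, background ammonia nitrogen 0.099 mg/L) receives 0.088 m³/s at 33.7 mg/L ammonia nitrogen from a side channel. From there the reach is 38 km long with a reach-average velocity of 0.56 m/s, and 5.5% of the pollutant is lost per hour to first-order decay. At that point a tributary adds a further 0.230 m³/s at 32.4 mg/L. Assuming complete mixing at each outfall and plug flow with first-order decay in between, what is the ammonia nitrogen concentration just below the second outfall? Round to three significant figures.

2.44 mg/L

Mass balance: C = (3.200·0.09900 + 0.08800·33.70) / 3.288 = 3.282/3.288 = 0.9983 mg/L; combined flow 3.288 m³/s.
Travel time t = 38·1000 / 0.56 = 67860 s = 18.85 h.
5.5%/h lost → k = −ln(1 − 0.055) = 0.05657 h⁻¹.
After decay, C = 0.9983 × e^(−kt) = 0.9983 × 0.3443 = 0.3437 mg/L.
At the second outfall, C = (3.288·0.3437 + 0.2300·32.40) / (3.288 + 0.2300) = 2.439 mg/L.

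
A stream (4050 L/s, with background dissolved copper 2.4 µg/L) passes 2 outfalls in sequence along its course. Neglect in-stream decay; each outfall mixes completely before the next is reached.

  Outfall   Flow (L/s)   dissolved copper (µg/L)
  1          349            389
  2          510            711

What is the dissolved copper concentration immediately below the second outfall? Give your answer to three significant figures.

Below outfall 1: Q → 4399 L/s, C = (4050·2.400 + 349.0·389.0)/4399 = 33.07 µg/L.
Below outfall 2: Q → 4909 L/s, C = (4399·33.07 + 510.0·711.0)/4909 = 103.5 µg/L.

104 µg/L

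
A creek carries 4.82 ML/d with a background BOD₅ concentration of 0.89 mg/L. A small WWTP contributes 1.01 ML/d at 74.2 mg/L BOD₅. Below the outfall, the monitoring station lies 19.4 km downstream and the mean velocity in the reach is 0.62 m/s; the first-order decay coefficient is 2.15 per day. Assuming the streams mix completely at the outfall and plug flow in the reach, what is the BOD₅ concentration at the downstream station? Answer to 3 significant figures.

6.24 mg/L

Mixed concentration C = ΣQC/ΣQ = (4.820·0.8900 + 1.010·74.20) / 5.830 = 79.23/5.830 = 13.59 mg/L.
Travel time t = 19.4·1000 / 0.62 = 31290 s = 8.692 h.
Applying C = C₀e^(−kt): 13.59 × 0.4590 = 6.238 mg/L.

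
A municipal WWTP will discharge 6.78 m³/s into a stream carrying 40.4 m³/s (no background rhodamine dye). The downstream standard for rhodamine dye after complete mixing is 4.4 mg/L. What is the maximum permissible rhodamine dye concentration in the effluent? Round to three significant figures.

At the limit, (Qr·Cr + Qe·Cₑ)/(Qr + Qe) = 4.4:
Cₑ = (47.18·4.4 − 40.40·0) / 6.780 = 30.62 mg/L.

30.6 mg/L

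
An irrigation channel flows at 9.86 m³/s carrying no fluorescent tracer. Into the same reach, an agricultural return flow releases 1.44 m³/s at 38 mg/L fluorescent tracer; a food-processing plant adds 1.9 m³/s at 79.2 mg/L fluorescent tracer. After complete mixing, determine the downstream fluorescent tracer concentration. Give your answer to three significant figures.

15.5 mg/L

Mixed concentration C = ΣQC/ΣQ = (9.860·0 + 1.440·38.00 + 1.900·79.20) / 13.20 = 205.2/13.20 = 15.55 mg/L.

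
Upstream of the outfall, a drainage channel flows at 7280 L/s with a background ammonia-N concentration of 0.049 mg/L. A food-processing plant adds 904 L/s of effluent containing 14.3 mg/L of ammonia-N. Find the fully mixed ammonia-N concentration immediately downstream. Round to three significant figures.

1.62 mg/L

Mass balance: C = (7280·0.04900 + 904.0·14.30) / 8184 = 13280/8184 = 1.623 mg/L.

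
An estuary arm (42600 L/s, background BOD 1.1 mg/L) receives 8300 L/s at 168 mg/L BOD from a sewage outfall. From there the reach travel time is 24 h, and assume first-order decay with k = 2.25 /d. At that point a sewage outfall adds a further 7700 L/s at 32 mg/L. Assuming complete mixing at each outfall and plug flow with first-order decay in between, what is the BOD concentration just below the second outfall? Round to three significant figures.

Flow-weighted average: C = (42600·1.100 + 8300·168.0) / 50900 = 1441000/50900 = 28.32 mg/L; combined flow 50900 L/s.
First-order decay: C = 28.32·exp(−k·t) = 28.32·0.1054 = 2.984 mg/L.
Second outfall: C = (50900·2.984 + 7700·32.00)/58600 = 6.797 mg/L.

6.80 mg/L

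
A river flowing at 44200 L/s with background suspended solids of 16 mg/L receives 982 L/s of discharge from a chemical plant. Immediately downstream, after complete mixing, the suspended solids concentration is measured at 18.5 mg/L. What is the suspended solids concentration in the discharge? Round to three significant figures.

131 mg/L

Mass balance: 44200·16.00 + 982.0·Cₑ = 45180·18.50
→ Cₑ = (45180·18.50 − 44200·16.00) / 982.0 = 131.0 mg/L.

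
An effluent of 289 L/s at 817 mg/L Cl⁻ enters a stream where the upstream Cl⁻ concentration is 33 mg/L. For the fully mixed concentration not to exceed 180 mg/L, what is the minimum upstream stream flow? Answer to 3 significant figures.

1250 L/s

Set C_mix = 180: (Q·33.00 + 289.0·817.0) / (Q + 289.0) = 180
→ Q = 289.0·(817.0 − 180)/(180 − 33.00) = 1252 L/s.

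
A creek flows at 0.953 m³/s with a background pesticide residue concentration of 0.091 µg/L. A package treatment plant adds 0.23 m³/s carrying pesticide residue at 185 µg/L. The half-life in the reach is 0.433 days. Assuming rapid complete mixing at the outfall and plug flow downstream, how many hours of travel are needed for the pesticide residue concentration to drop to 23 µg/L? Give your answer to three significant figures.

Mixed concentration C = ΣQC/ΣQ = (0.9530·0.09100 + 0.2300·185.0) / 1.183 = 42.64/1.183 = 36.04 µg/L.
Half-life 0.433 d → k = ln 2 / 0.433 = 1.601 d⁻¹.
36.04·exp(−k·t) = 23 → t = ln(36.04/23)/k = 24240 s = 6.734 h.

6.73 h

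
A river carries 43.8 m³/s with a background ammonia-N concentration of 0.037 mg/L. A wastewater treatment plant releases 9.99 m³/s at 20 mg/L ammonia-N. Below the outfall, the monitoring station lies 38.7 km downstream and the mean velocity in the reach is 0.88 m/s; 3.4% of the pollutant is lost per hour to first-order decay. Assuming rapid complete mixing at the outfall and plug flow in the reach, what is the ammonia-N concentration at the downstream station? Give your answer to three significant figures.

After mixing, C = (43.80·0.03700 + 9.990·20.00) / 53.79 = 201.4/53.79 = 3.745 mg/L.
Travel time t = 38.7·1000 / 0.88 = 43980 s = 12.22 h.
3.4%/h lost → k = −ln(1 − 0.034) = 0.03459 h⁻¹.
After decay, C = 3.745 × e^(−kt) = 3.745 × 0.6554 = 2.454 mg/L.

2.45 mg/L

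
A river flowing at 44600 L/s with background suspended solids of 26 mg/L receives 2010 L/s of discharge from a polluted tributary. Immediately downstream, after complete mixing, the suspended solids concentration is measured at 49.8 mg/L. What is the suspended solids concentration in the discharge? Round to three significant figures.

Mass balance: 44600·26.00 + 2010·Cₑ = 46610·49.80
→ Cₑ = (46610·49.80 − 44600·26.00) / 2010 = 577.9 mg/L.

578 mg/L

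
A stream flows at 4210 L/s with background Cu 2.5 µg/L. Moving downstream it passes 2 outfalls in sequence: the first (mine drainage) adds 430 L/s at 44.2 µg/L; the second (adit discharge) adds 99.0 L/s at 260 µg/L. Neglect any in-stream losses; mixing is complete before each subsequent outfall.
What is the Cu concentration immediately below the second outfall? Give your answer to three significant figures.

11.7 µg/L

Below outfall 1: Q → 4640 L/s, C = (4210·2.500 + 430.0·44.20)/4640 = 6.364 µg/L.
Below outfall 2: Q → 4739 L/s, C = (4640·6.364 + 99.00·260.0)/4739 = 11.66 µg/L.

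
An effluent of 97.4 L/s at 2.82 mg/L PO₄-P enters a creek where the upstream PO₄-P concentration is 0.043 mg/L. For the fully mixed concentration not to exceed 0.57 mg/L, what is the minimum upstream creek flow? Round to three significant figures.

Set C_mix = 0.57: (Q·0.04300 + 97.40·2.820) / (Q + 97.40) = 0.57
→ Q = 97.40·(2.820 − 0.57)/(0.57 − 0.04300) = 415.8 L/s.

416 L/s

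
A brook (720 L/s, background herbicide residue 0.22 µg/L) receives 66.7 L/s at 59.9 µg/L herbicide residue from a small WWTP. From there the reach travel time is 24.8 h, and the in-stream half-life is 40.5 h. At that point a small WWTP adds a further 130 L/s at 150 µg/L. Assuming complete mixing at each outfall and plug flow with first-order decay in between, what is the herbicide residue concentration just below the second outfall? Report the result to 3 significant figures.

After mixing, C = (720.0·0.2200 + 66.70·59.90) / 786.7 = 4154/786.7 = 5.280 µg/L; combined flow 786.7 L/s.
Half-life 40.5 h → k = ln 2 / 40.5 = 0.01711 h⁻¹ = 0.4108 d⁻¹.
Applying C = C₀e^(−kt): 5.280 × 0.6541 = 3.454 µg/L.
At the second outfall, C = (786.7·3.454 + 130.0·150.0) / (786.7 + 130.0) = 24.24 µg/L.

24.2 µg/L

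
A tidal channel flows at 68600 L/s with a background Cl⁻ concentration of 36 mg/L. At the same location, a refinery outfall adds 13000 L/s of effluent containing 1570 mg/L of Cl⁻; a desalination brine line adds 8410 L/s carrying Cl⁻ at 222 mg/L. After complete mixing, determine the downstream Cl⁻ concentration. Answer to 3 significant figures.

275 mg/L

After mixing, C = (68600·36.00 + 13000·1570 + 8410·222.0) / 90010 = 24750000/90010 = 274.9 mg/L.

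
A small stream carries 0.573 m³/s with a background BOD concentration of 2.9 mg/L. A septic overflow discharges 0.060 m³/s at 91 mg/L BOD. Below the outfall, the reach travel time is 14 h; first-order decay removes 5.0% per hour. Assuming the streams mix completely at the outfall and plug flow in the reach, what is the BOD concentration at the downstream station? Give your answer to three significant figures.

Flow-weighted average: C = (0.5730·2.900 + 0.06000·91.00) / 0.6330 = 7.122/0.6330 = 11.25 mg/L.
5.0%/h lost → k = −ln(1 − 0.05) = 0.05129 h⁻¹.
After decay, C = 11.25 × e^(−kt) = 11.25 × 0.4877 = 5.487 mg/L.

5.49 mg/L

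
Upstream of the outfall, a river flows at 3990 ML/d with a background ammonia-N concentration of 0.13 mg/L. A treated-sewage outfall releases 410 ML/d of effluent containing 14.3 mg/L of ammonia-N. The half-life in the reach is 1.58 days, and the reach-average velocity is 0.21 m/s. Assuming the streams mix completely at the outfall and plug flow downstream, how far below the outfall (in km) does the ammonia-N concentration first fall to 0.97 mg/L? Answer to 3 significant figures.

Mixed concentration C = ΣQC/ΣQ = (3990·0.1300 + 410.0·14.30) / 4400 = 6382/4400 = 1.450 mg/L.
Half-life 1.58 d → k = ln 2 / 1.58 = 0.4387 d⁻¹.
Set 1.450·exp(−k·t) = 0.97 → t = ln(1.450/0.97)/k = 79230 s = 22.01 h.
Distance = v·t = 0.21·79230 = 16640 m = 16.64 km.

16.6 km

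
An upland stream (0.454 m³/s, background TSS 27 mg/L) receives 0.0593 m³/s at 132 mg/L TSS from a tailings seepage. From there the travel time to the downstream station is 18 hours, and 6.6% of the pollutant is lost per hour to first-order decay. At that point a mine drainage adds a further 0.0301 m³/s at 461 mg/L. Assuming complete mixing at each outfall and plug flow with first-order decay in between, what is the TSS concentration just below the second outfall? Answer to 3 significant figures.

After mixing, C = (0.4540·27.00 + 0.05930·132.0) / 0.5133 = 20.09/0.5133 = 39.13 mg/L; combined flow 0.5133 m³/s.
6.6%/h lost → k = −ln(1 − 0.066) = 0.06828 h⁻¹.
First-order decay: C = 39.13·exp(−k·t) = 39.13·0.2926 = 11.45 mg/L.
Second outfall: C = (0.5133·11.45 + 0.03010·461.0)/0.5434 = 36.35 mg/L.

36.4 mg/L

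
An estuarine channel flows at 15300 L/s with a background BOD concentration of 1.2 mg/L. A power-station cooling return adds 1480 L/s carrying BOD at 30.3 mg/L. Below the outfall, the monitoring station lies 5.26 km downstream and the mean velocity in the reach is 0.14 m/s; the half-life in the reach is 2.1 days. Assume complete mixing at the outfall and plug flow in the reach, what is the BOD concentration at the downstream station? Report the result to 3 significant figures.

Mixed concentration C = ΣQC/ΣQ = (15300·1.200 + 1480·30.30) / 16780 = 63200/16780 = 3.767 mg/L.
Travel time t = 5.26·1000 / 0.14 = 37570 s = 10.44 h.
Half-life 2.1 d → k = ln 2 / 2.1 = 0.3301 d⁻¹.
After decay, C = 3.767 × e^(−kt) = 3.767 × 0.8663 = 3.263 mg/L.

3.26 mg/L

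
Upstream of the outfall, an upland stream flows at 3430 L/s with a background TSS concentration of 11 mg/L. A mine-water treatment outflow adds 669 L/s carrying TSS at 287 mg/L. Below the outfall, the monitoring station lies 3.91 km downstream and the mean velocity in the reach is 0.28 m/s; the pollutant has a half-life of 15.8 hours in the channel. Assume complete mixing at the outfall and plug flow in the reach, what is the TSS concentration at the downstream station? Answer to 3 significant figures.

Flow-weighted average: C = (3430·11.00 + 669.0·287.0) / 4099 = 229700/4099 = 56.05 mg/L.
Travel time t = 3.91·1000 / 0.28 = 13960 s = 3.879 h.
Half-life 15.8 h → k = ln 2 / 15.8 = 0.04387 h⁻¹ = 1.053 d⁻¹.
Applying C = C₀e^(−kt): 56.05 × 0.8435 = 47.28 mg/L.

47.3 mg/L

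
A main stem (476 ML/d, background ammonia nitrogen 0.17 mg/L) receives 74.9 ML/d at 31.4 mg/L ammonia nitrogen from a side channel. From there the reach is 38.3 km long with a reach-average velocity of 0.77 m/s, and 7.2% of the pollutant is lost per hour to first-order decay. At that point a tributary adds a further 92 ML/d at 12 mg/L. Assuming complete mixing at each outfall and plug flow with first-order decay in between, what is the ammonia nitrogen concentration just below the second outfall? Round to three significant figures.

3.06 mg/L

Flow-weighted average: C = (476.0·0.1700 + 74.90·31.40) / 550.9 = 2433/550.9 = 4.416 mg/L; combined flow 550.9 ML/d.
Travel time t = 38.3·1000 / 0.77 = 49740 s = 13.82 h.
7.2%/h lost → k = −ln(1 − 0.072) = 0.07472 h⁻¹.
After decay, C = 4.416 × e^(−kt) = 4.416 × 0.3561 = 1.573 mg/L.
At the second outfall, C = (550.9·1.573 + 92.00·12.00) / (550.9 + 92.00) = 3.065 mg/L.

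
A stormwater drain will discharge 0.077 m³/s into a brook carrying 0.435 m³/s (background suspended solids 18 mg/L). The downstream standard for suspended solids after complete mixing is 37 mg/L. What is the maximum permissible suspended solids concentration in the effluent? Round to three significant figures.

144 mg/L

At the limit, (Qr·Cr + Qe·Cₑ)/(Qr + Qe) = 37:
Cₑ = (0.5120·37 − 0.4350·18.00) / 0.07700 = 144.3 mg/L.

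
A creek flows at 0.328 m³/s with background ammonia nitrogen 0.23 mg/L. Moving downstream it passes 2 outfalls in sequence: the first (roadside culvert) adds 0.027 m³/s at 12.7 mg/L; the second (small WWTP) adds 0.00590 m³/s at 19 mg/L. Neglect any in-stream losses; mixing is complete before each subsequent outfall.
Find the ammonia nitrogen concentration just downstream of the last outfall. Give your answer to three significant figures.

1.47 mg/L

After outfall 1: Q = 0.3280 + 0.02700 = 0.3550 m³/s; C = (0.3280·0.2300 + 0.02700·12.70)/0.3550 = 1.178 mg/L.
After outfall 2: Q = 0.3550 + 0.005900 = 0.3609 m³/s; C = (0.3550·1.178 + 0.005900·19.00)/0.3609 = 1.470 mg/L.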